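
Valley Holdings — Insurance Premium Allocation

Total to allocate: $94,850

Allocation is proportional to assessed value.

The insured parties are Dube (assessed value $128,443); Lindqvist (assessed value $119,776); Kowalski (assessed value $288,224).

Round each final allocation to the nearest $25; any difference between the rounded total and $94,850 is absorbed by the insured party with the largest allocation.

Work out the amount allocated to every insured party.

Combined assessed value = 536,443.
Raw shares: Dube 128,443/536,443 × $94,850 = 22,710.37; Lindqvist 119,776/536,443 × $94,850 = 21,177.93; Kowalski 288,224/536,443 × $94,850 = 50,961.70.
Rounded to nearest $25: Dube $22,700; Lindqvist $21,175; Kowalski $50,950. Sum = $94,825.
Difference $94,850 − $94,825 = +$25 applied to largest allocation (Kowalski): Kowalski becomes $50,975.

Dube: $22,700 · Lindqvist: $21,175 · Kowalski: $50,975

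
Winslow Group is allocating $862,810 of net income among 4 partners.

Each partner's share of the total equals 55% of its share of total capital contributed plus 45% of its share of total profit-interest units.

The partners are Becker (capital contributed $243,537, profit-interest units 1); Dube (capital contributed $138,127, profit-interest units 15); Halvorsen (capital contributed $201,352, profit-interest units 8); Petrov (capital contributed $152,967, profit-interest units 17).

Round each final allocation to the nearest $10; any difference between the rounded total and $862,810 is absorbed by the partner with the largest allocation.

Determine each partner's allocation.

Capital contributed total 735,983; profit-interest units total 41.
Composite weights (55% capital contributed + 45% profit-interest units): Becker 0.1930; Dube 0.2679; Halvorsen 0.2383; Petrov 0.3009.
Unrounded shares: Becker 166,497.12; Dube 231,109.21; Halvorsen 205,586.23; Petrov 259,617.45.
Rounded to nearest $10: Becker $166,500; Dube $231,110; Halvorsen $205,590; Petrov $259,620. Sum = $862,820.
Difference $862,810 − $862,820 = −$10 applied to largest allocation (Petrov): Petrov becomes $259,610.

Becker: $166,500 · Dube: $231,110 · Halvorsen: $205,590 · Petrov: $259,610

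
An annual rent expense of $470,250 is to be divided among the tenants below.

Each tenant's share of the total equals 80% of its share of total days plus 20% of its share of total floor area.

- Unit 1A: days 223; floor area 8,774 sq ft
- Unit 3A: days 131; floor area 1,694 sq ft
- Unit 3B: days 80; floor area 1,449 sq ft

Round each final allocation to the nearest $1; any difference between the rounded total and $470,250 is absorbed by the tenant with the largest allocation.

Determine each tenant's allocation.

Unit 1A: $262,546 | Unit 3A: $126,923 | Unit 3B: $80,781

Totals — days 434, floor area 11,917.
Composite weights (80% days + 20% floor area): Unit 1A 0.5583; Unit 3A 0.2699; Unit 3B 0.1718.
Unrounded shares: Unit 1A 262,546.09; Unit 3A 126,922.65; Unit 3B 80,781.26.
Rounded to nearest $1: Unit 1A $262,546; Unit 3A $126,923; Unit 3B $80,781. Sum = $470,250.
Rounded total matches; no reconciliation needed.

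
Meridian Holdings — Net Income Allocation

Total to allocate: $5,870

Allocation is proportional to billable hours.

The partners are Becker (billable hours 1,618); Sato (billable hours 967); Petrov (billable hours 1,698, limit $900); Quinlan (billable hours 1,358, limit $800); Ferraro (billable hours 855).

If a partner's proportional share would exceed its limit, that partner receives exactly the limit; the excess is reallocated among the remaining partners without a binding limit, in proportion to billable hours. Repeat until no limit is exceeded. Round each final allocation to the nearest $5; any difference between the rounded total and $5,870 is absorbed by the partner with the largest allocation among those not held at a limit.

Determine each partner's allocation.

Combined billable hours = 6,496.
Pro-rata shares before constraints: Becker 1,462.08; Sato 873.81; Petrov 1,534.37; Quinlan 1,227.13; Ferraro 772.61.
Cap binds for Petrov ($900), Quinlan ($800); remaining pool $4,170 reallocated over remaining billable hours 3,440.
Shares after redistribution: Becker 1,961.35 → $1,960; Sato 1,172.21 → $1,170; Ferraro 1,036.44 → $1,035.
Rounding difference +$5 applied to Becker → $1,965.

Becker: $1,965; Sato: $1,170; Petrov: $900; Quinlan: $800; Ferraro: $1,035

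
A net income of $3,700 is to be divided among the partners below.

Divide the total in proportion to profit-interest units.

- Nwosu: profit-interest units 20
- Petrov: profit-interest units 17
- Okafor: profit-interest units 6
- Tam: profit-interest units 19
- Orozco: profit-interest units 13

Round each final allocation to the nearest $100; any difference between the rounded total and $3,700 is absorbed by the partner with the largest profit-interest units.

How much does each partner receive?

Sum of profit-interest units: 75.
Unrounded shares: Nwosu 20/75 × $3,700 = 986.67; Petrov 17/75 × $3,700 = 838.67; Okafor 6/75 × $3,700 = 296.00; Tam 19/75 × $3,700 = 937.33; Orozco 13/75 × $3,700 = 641.33.
After rounding ($100): Nwosu $1,000; Petrov $800; Okafor $300; Tam $900; Orozco $600. Sum = $3,600.
Difference $3,700 − $3,600 = +$100 applied to largest profit-interest units (Nwosu): Nwosu becomes $1,100.

Nwosu: $1,100; Petrov: $800; Okafor: $300; Tam: $900; Orozco: $600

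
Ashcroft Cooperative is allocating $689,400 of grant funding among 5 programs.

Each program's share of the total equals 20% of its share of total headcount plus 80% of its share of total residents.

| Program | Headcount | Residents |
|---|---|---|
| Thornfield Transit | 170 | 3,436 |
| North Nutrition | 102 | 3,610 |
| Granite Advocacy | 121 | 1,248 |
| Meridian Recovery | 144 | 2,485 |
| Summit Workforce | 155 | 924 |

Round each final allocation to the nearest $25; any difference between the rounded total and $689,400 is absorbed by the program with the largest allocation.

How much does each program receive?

Thornfield Transit: $195,800 | North Nutrition: $190,450 | Granite Advocacy: $82,925 | Meridian Recovery: $145,800 | Summit Workforce: $74,425

Headcount total 692; residents total 11,703.
Blended shares (20% headcount + 80% residents): Thornfield Transit 0.2840; North Nutrition 0.2763; Granite Advocacy 0.1203; Meridian Recovery 0.2115; Summit Workforce 0.1080.
Raw shares: Thornfield Transit 195,798.49; North Nutrition 190,449.58; Granite Advocacy 82,922.79; Meridian Recovery 145,800.84; Summit Workforce 74,428.30.
Rounded to nearest $25: Thornfield Transit $195,800; North Nutrition $190,450; Granite Advocacy $82,925; Meridian Recovery $145,800; Summit Workforce $74,425. Sum = $689,400.
Sum already equals the total — no adjustment.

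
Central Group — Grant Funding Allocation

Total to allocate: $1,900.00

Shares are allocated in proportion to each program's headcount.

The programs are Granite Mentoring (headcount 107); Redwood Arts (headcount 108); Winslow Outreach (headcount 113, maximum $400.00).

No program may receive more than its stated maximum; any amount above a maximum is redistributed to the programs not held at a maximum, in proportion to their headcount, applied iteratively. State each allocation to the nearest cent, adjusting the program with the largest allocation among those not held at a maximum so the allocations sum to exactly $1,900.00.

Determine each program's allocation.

Granite Mentoring: $746.51; Redwood Arts: $753.49; Winslow Outreach: $400.00

Total headcount = 328.
Pro-rata shares before constraints: Granite Mentoring 619.8171; Redwood Arts 625.6098; Winslow Outreach 654.5732.
Held at cap: Winslow Outreach ($400.00); balance $1,500.00 reallocated over remaining headcount 215.
Remaining shares: Granite Mentoring 746.5116 → $746.51; Redwood Arts 753.4884 → $753.49.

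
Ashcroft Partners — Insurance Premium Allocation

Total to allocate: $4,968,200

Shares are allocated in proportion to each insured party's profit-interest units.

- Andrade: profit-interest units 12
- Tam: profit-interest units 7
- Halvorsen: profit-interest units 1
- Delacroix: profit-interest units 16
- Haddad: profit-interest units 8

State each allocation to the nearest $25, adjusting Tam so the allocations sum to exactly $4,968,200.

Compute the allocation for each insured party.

Sum of profit-interest units: 44.
Proportional shares: Andrade 12/44 × $4,968,200 = 1,354,963.64; Tam 7/44 × $4,968,200 = 790,395.45; Halvorsen 1/44 × $4,968,200 = 112,913.64; Delacroix 16/44 × $4,968,200 = 1,806,618.18; Haddad 8/44 × $4,968,200 = 903,309.09.
Rounded to nearest $25: Andrade $1,354,975; Tam $790,400; Halvorsen $112,925; Delacroix $1,806,625; Haddad $903,300. Sum = $4,968,225.
Difference $4,968,200 − $4,968,225 = −$25 applied to Tam: Tam becomes $790,375.

Andrade: $1,354,975 · Tam: $790,375 · Halvorsen: $112,925 · Delacroix: $1,806,625 · Haddad: $903,300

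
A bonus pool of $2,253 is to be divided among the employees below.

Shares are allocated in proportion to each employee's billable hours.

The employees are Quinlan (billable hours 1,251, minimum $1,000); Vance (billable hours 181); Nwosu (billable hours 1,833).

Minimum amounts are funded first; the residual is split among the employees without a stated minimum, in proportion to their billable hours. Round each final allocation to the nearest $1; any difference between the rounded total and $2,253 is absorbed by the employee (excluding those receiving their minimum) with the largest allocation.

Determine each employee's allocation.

Quinlan: $1,000; Vance: $113; Nwosu: $1,140

Minimums first: Quinlan $1,000. Balance $1,253.
Balance split over remaining billable hours 2,014: Vance 112.61 → $113; Nwosu 1,140.39 → $1,140.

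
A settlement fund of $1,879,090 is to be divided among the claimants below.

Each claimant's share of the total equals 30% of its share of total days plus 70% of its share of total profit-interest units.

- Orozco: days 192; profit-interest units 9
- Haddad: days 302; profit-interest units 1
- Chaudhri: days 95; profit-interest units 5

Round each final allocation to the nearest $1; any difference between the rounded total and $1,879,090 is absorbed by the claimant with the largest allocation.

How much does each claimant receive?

Totals — days 589, profit-interest units 15.
Blended shares (30% days + 70% profit-interest units): Orozco 0.5178; Haddad 0.2005; Chaudhri 0.2817.
Unrounded shares: Orozco 972,979.40; Haddad 376,732.55; Chaudhri 529,378.04.
Rounded to nearest $1: Orozco $972,979; Haddad $376,733; Chaudhri $529,378. Sum = $1,879,090.
Sum already equals the total — no adjustment.

Orozco: $972,979 | Haddad: $376,733 | Chaudhri: $529,378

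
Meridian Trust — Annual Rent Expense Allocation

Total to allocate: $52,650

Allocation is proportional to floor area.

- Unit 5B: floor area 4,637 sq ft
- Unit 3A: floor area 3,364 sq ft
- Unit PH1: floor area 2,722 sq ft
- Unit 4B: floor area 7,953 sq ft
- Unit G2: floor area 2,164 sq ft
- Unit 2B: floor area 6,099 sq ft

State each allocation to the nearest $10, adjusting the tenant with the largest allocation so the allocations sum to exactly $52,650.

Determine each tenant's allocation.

Unit 5B: $9,060; Unit 3A: $6,570; Unit PH1: $5,320; Unit 4B: $15,550; Unit G2: $4,230; Unit 2B: $11,920

Combined floor area = 26,939.
Proportional shares: Unit 5B 4,637/26,939 × $52,650 = 9,062.62; Unit 3A 3,364/26,939 × $52,650 = 6,574.65; Unit PH1 2,722/26,939 × $52,650 = 5,319.92; Unit 4B 7,953/26,939 × $52,650 = 15,543.47; Unit G2 2,164/26,939 × $52,650 = 4,229.36; Unit 2B 6,099/26,939 × $52,650 = 11,919.98.
At nearest $10: Unit 5B $9,060; Unit 3A $6,570; Unit PH1 $5,320; Unit 4B $15,540; Unit G2 $4,230; Unit 2B $11,920. Sum = $52,640.
Difference $52,650 − $52,640 = +$10 applied to largest allocation (Unit 4B): Unit 4B becomes $15,550.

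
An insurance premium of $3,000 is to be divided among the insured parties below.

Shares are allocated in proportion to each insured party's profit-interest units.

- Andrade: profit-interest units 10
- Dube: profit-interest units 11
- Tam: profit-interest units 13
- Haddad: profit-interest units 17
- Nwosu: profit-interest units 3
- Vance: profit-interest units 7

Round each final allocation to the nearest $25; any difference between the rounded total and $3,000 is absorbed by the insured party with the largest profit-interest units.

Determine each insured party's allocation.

Andrade: $500; Dube: $550; Tam: $650; Haddad: $800; Nwosu: $150; Vance: $350

Total profit-interest units = 61.
Unrounded shares: Andrade 10/61 × $3,000 = 491.80; Dube 11/61 × $3,000 = 540.98; Tam 13/61 × $3,000 = 639.34; Haddad 17/61 × $3,000 = 836.07; Nwosu 3/61 × $3,000 = 147.54; Vance 7/61 × $3,000 = 344.26.
Rounded to nearest $25: Andrade $500; Dube $550; Tam $650; Haddad $825; Nwosu $150; Vance $350. Sum = $3,025.
Difference $3,000 − $3,025 = −$25 applied to largest profit-interest units (Haddad): Haddad becomes $800.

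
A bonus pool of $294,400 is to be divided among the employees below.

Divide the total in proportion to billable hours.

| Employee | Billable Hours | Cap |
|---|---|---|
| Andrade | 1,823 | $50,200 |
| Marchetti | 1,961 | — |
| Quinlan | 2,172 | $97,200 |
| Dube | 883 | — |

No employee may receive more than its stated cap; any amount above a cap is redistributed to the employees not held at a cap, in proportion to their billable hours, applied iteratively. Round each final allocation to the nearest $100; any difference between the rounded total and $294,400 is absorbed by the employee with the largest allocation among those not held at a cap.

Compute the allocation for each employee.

Combined billable hours = 6,839.
Unconstrained shares: Andrade 78,475.10; Marchetti 84,415.62; Quinlan 93,498.58; Dube 38,010.70.
Capped: Andrade ($50,200); balance $244,200 reallocated over remaining billable hours 5,016.
Capped: Quinlan ($97,200); balance $147,000 reallocated over remaining billable hours 2,844.
Remaining shares: Marchetti 101,359.70 → $101,400; Dube 45,640.30 → $45,600.

Andrade: $50,200 · Marchetti: $101,400 · Quinlan: $97,200 · Dube: $45,600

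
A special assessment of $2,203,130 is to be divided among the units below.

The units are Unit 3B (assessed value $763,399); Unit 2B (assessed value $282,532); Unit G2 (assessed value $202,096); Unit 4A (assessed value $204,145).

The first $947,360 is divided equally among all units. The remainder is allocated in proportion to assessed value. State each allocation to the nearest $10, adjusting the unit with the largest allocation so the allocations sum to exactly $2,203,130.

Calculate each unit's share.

Unit 3B: $897,000 · Unit 2B: $481,160 · Unit G2: $411,600 · Unit 4A: $413,370

Equal tier: $947,360 ÷ 4 = $236,840 apiece.
Remainder $1,255,770 by assessed value (total 1,452,172): Unit 3B 660,151.53 → $660,150; Unit 2B 244,320.38 → $244,320; Unit G2 174,763.11 → $174,760; Unit 4A 176,534.99 → $176,530.
Rounding difference +$10 on remainder applied to Unit 3B.
Totals: Unit 3B $236,840 + $660,160 = $897,000; Unit 2B $236,840 + $244,320 = $481,160; Unit G2 $236,840 + $174,760 = $411,600; Unit 4A $236,840 + $176,530 = $413,370.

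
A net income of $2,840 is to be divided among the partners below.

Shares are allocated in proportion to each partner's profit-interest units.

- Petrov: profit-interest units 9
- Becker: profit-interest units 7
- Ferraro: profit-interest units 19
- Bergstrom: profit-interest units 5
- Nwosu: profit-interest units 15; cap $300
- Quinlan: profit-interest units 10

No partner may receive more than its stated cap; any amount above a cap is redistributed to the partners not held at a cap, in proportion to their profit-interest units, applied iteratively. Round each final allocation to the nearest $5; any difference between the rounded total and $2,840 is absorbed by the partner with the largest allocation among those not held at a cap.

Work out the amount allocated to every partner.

Petrov: $455 | Becker: $355 | Ferraro: $965 | Bergstrom: $255 | Nwosu: $300 | Quinlan: $510

Sum of profit-interest units: 65.
Pro-rata shares before constraints: Petrov 393.23; Becker 305.85; Ferraro 830.15; Bergstrom 218.46; Nwosu 655.38; Quinlan 436.92.
Cap binds for Nwosu ($300); remaining pool $2,540 reallocated over remaining profit-interest units 50.
Shares after redistribution: Petrov 457.20 → $455; Becker 355.60 → $355; Ferraro 965.20 → $965; Bergstrom 254.00 → $255; Quinlan 508.00 → $510.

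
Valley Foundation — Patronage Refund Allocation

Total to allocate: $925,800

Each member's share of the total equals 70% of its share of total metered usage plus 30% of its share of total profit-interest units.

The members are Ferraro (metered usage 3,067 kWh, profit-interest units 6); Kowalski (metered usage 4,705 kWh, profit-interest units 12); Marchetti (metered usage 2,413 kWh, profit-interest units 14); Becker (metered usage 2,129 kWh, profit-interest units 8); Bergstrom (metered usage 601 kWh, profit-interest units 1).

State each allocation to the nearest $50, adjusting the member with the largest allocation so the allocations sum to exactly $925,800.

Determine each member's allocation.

Ferraro: $194,550 · Kowalski: $317,400 · Marchetti: $215,900 · Becker: $161,000 · Bergstrom: $36,950

Totals — metered usage 12,915, profit-interest units 41.
Blended shares (70% metered usage + 30% profit-interest units): Ferraro 0.2101; Kowalski 0.3428; Marchetti 0.2332; Becker 0.1739; Bergstrom 0.0399.
Proportional shares: Ferraro 194,543.45; Kowalski 317,381.30; Marchetti 215,919.64; Becker 161,023.97; Bergstrom 36,931.64.
Rounded to nearest $50: Ferraro $194,550; Kowalski $317,400; Marchetti $215,900; Becker $161,000; Bergstrom $36,950. Sum = $925,800.
Sum already equals the total — no adjustment.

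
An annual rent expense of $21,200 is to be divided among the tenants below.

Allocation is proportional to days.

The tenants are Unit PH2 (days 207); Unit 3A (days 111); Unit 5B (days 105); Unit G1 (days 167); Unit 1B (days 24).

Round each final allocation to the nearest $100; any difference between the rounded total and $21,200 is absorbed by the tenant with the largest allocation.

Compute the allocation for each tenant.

Sum of days: 614.
Raw shares: Unit PH2 207/614 × $21,200 = 7,147.23; Unit 3A 111/614 × $21,200 = 3,832.57; Unit 5B 105/614 × $21,200 = 3,625.41; Unit G1 167/614 × $21,200 = 5,766.12; Unit 1B 24/614 × $21,200 = 828.66.
After rounding ($100): Unit PH2 $7,100; Unit 3A $3,800; Unit 5B $3,600; Unit G1 $5,800; Unit 1B $800. Sum = $21,100.
Difference $21,200 − $21,100 = +$100 applied to largest allocation (Unit PH2): Unit PH2 becomes $7,200.

Unit PH2: $7,200; Unit 3A: $3,800; Unit 5B: $3,600; Unit G1: $5,800; Unit 1B: $800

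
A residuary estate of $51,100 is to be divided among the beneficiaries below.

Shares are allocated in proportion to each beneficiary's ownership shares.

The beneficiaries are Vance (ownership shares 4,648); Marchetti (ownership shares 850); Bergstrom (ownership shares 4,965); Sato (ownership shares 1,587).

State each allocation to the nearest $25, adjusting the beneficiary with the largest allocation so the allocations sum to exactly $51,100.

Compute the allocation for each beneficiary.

Ownership shares total: 12,050.
Proportional shares: Vance 4,648/12,050 × $51,100 = 19,710.61; Marchetti 850/12,050 × $51,100 = 3,604.56; Bergstrom 4,965/12,050 × $51,100 = 21,054.90; Sato 1,587/12,050 × $51,100 = 6,729.93.
After rounding ($25): Vance $19,700; Marchetti $3,600; Bergstrom $21,050; Sato $6,725. Sum = $51,075.
Difference $51,100 − $51,075 = +$25 applied to largest allocation (Bergstrom): Bergstrom becomes $21,075.

Vance: $19,700 | Marchetti: $3,600 | Bergstrom: $21,075 | Sato: $6,725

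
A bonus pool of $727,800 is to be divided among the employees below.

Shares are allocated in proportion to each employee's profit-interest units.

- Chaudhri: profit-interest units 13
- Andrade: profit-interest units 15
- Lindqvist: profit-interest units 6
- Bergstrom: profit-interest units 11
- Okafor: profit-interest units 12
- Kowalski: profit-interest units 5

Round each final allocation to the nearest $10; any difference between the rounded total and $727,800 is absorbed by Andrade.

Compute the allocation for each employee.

Chaudhri: $152,600 | Andrade: $176,090 | Lindqvist: $70,430 | Bergstrom: $129,130 | Okafor: $140,860 | Kowalski: $58,690

Total profit-interest units = 62.
Pro-rata amounts: Chaudhri 13/62 × $727,800 = 152,603.23; Andrade 15/62 × $727,800 = 176,080.65; Lindqvist 6/62 × $727,800 = 70,432.26; Bergstrom 11/62 × $727,800 = 129,125.81; Okafor 12/62 × $727,800 = 140,864.52; Kowalski 5/62 × $727,800 = 58,693.55.
At nearest $10: Chaudhri $152,600; Andrade $176,080; Lindqvist $70,430; Bergstrom $129,130; Okafor $140,860; Kowalski $58,690. Sum = $727,790.
Difference $727,800 − $727,790 = +$10 applied to Andrade: Andrade becomes $176,090.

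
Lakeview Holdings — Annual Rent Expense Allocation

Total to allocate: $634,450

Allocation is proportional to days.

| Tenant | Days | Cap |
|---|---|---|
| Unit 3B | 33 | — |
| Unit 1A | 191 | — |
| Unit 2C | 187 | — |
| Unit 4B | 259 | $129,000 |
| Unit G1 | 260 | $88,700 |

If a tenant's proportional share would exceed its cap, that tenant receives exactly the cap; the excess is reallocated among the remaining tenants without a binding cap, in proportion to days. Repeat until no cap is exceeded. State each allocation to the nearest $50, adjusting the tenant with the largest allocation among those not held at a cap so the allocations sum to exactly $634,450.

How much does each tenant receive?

Total days = 930.
Proportional shares (ignoring caps): Unit 3B 22,512.74; Unit 1A 130,301.02; Unit 2C 127,572.20; Unit 4B 176,690.91; Unit G1 177,373.12.
Cap binds for Unit 4B ($129,000), Unit G1 ($88,700); remaining pool $416,750 reallocated over remaining days 411.
Remaining shares: Unit 3B 33,461.68 → $33,450; Unit 1A 193,672.14 → $193,650; Unit 2C 189,616.18 → $189,600.
Rounding difference +$50 applied to Unit 1A → $193,700.

Unit 3B: $33,450; Unit 1A: $193,700; Unit 2C: $189,600; Unit 4B: $129,000; Unit G1: $88,700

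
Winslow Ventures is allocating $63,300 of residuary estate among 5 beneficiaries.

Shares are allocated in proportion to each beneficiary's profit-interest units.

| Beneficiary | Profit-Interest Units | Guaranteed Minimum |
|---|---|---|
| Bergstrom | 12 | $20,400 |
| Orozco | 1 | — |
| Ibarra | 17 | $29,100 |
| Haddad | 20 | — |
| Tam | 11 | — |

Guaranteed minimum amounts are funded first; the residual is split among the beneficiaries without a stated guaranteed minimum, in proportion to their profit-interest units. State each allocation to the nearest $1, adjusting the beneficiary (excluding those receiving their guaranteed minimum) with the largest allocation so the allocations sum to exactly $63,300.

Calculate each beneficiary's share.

Bergstrom: $20,400 · Orozco: $431 · Ibarra: $29,100 · Haddad: $8,625 · Tam: $4,744

Minimums first: Bergstrom $20,400; Ibarra $29,100. Balance $13,800.
Balance split over remaining profit-interest units 32: Orozco 431.25 → $431; Haddad 8,625.00 → $8,625; Tam 4,743.75 → $4,744.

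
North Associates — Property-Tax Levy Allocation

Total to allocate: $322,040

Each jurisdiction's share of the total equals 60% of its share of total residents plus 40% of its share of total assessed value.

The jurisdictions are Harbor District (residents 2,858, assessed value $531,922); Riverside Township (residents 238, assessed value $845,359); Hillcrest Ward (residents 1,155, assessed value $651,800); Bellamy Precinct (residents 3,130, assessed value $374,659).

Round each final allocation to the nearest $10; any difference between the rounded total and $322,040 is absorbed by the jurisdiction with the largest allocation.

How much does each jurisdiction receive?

Totals — residents 7,381, assessed value 2,403,740.
Blended shares (60% residents + 40% assessed value): Harbor District 0.3208; Riverside Township 0.1600; Hillcrest Ward 0.2024; Bellamy Precinct 0.3168.
Unrounded shares: Harbor District 103,323.95; Riverside Township 51,533.14; Hillcrest Ward 65,166.09; Bellamy Precinct 102,016.82.
After rounding ($10): Harbor District $103,320; Riverside Township $51,530; Hillcrest Ward $65,170; Bellamy Precinct $102,020. Sum = $322,040.
Rounded total matches; no reconciliation needed.

Harbor District: $103,320; Riverside Township: $51,530; Hillcrest Ward: $65,170; Bellamy Precinct: $102,020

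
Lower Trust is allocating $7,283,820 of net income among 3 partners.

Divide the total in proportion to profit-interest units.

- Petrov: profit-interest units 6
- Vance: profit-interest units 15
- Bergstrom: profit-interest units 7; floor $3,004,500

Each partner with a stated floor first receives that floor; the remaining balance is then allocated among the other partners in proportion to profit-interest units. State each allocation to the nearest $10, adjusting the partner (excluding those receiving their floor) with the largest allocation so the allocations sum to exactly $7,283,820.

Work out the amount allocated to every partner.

Minimums first: Bergstrom $3,004,500. Residual $4,279,320.
Residual split over remaining profit-interest units 21: Petrov 1,222,662.86 → $1,222,660; Vance 3,056,657.14 → $3,056,660.

Petrov: $1,222,660 · Vance: $3,056,660 · Bergstrom: $3,004,500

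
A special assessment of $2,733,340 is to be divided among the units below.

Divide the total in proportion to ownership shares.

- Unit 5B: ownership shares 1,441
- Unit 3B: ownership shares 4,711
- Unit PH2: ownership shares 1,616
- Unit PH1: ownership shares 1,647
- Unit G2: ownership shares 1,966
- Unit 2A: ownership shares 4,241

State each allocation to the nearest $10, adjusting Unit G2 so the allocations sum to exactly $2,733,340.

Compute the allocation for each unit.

Unit 5B: $252,130 | Unit 3B: $824,270 | Unit PH2: $282,750 | Unit PH1: $288,170 | Unit G2: $343,980 | Unit 2A: $742,040

Total ownership shares = 15,622.
Unrounded shares: Unit 5B 1,441/15,622 × $2,733,340 = 252,127.96; Unit 3B 4,711/15,622 × $2,733,340 = 824,271.20; Unit PH2 1,616/15,622 × $2,733,340 = 282,747.24; Unit PH1 1,647/15,622 × $2,733,340 = 288,171.23; Unit G2 1,966/15,622 × $2,733,340 = 343,985.82; Unit 2A 4,241/15,622 × $2,733,340 = 742,036.55.
Rounded to nearest $10: Unit 5B $252,130; Unit 3B $824,270; Unit PH2 $282,750; Unit PH1 $288,170; Unit G2 $343,990; Unit 2A $742,040. Sum = $2,733,350.
Difference $2,733,340 − $2,733,350 = −$10 applied to Unit G2: Unit G2 becomes $343,980.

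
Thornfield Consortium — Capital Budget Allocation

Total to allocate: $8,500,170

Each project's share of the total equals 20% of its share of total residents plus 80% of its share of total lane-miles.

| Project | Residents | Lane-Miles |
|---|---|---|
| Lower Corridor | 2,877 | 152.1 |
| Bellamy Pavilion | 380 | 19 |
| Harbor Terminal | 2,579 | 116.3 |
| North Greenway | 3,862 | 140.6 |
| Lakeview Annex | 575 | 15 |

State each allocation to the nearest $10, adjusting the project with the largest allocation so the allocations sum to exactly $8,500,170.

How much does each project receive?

Lower Corridor: $2,810,860; Bellamy Pavilion: $354,540; Harbor Terminal: $2,212,020; North Greenway: $2,797,340; Lakeview Annex: $325,410

Totals — residents 10,273, lane-miles 443.
Blended shares (20% residents + 80% lane-miles): Lower Corridor 0.3307; Bellamy Pavilion 0.0417; Harbor Terminal 0.2602; North Greenway 0.3291; Lakeview Annex 0.0383.
Raw shares: Lower Corridor 2,810,866.72; Bellamy Pavilion 354,538.23; Harbor Terminal 2,212,015.05; North Greenway 2,797,342.84; Lakeview Annex 325,407.16.
At nearest $10: Lower Corridor $2,810,870; Bellamy Pavilion $354,540; Harbor Terminal $2,212,020; North Greenway $2,797,340; Lakeview Annex $325,410. Sum = $8,500,180.
Difference $8,500,170 − $8,500,180 = −$10 applied to largest allocation (Lower Corridor): Lower Corridor becomes $2,810,860.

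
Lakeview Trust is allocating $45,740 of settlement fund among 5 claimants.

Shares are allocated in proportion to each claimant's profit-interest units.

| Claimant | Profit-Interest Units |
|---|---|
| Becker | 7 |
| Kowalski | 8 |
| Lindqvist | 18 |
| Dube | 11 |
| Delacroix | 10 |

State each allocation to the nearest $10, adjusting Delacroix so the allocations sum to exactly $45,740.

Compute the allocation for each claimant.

Total profit-interest units = 54.
Proportional shares: Becker 7/54 × $45,740 = 5,929.26; Kowalski 8/54 × $45,740 = 6,776.30; Lindqvist 18/54 × $45,740 = 15,246.67; Dube 11/54 × $45,740 = 9,317.41; Delacroix 10/54 × $45,740 = 8,470.37.
Rounded to nearest $10: Becker $5,930; Kowalski $6,780; Lindqvist $15,250; Dube $9,320; Delacroix $8,470. Sum = $45,750.
Difference $45,740 − $45,750 = −$10 applied to Delacroix: Delacroix becomes $8,460.

Becker: $5,930; Kowalski: $6,780; Lindqvist: $15,250; Dube: $9,320; Delacroix: $8,460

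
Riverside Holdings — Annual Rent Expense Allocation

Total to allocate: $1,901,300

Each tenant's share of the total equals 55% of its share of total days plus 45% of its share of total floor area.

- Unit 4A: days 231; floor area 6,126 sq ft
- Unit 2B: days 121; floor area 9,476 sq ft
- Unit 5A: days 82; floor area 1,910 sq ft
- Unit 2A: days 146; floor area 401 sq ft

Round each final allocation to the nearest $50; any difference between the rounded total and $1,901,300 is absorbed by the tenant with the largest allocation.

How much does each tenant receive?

Totals — days 580, floor area 17,913.
Combined weights (55% days + 45% floor area): Unit 4A 0.3729; Unit 2B 0.3528; Unit 5A 0.1257; Unit 2A 0.1485.
Raw shares: Unit 4A 709,081.36; Unit 2B 670,763.35; Unit 5A 239,070.48; Unit 2A 282,384.81.
After rounding ($50): Unit 4A $709,100; Unit 2B $670,750; Unit 5A $239,050; Unit 2A $282,400. Sum = $1,901,300.
Rounded total matches; no reconciliation needed.

Unit 4A: $709,100 · Unit 2B: $670,750 · Unit 5A: $239,050 · Unit 2A: $282,400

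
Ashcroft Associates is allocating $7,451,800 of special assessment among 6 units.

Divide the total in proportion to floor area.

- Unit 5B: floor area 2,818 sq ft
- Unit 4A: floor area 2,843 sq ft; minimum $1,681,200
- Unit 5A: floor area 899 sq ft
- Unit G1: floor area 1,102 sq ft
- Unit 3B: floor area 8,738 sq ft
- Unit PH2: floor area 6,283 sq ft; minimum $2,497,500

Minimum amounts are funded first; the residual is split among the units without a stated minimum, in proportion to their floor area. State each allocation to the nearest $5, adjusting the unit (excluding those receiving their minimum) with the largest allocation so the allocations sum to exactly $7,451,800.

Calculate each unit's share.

Guaranteed amounts: Unit 4A $1,681,200; Unit PH2 $2,497,500. Remaining pool $3,273,100.
Remaining pool split over remaining floor area 13,557: Unit 5B 680,356.70 → $680,355; Unit 5A 217,047.79 → $217,050; Unit G1 266,058.58 → $266,060; Unit 3B 2,109,636.93 → $2,109,635.

Unit 5B: $680,355 · Unit 4A: $1,681,200 · Unit 5A: $217,050 · Unit G1: $266,060 · Unit 3B: $2,109,635 · Unit PH2: $2,497,500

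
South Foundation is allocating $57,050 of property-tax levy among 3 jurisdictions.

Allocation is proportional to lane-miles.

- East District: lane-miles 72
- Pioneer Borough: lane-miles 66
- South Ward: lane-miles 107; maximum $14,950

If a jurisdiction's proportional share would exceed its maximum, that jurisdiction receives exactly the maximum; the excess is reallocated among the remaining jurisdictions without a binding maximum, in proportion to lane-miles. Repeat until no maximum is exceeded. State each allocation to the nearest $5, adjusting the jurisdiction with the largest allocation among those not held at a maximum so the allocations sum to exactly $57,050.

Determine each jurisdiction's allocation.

Sum of lane-miles: 245.
Proportional shares (ignoring caps): East District 16,765.71; Pioneer Borough 15,368.57; South Ward 24,915.71.
Cap binds for South Ward ($14,950); balance $42,100 reallocated over remaining lane-miles 138.
Redistributed shares: East District 21,965.22 → $21,965; Pioneer Borough 20,134.78 → $20,135.

East District: $21,965; Pioneer Borough: $20,135; South Ward: $14,950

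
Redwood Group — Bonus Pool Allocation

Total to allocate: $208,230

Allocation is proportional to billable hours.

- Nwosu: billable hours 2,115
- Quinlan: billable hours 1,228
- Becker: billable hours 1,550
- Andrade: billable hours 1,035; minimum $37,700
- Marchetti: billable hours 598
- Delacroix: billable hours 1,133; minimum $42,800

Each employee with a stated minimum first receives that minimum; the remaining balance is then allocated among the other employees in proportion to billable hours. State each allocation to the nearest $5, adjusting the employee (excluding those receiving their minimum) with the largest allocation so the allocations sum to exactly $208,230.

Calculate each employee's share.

Nwosu: $49,200 | Quinlan: $28,565 | Becker: $36,055 | Andrade: $37,700 | Marchetti: $13,910 | Delacroix: $42,800

Minimums first: Andrade $37,700; Delacroix $42,800. Residual $127,730.
Residual split over remaining billable hours 5,491: Nwosu 49,198.50 → $49,200; Quinlan 28,565.37 → $28,565; Becker 36,055.64 → $36,055; Marchetti 13,910.50 → $13,910.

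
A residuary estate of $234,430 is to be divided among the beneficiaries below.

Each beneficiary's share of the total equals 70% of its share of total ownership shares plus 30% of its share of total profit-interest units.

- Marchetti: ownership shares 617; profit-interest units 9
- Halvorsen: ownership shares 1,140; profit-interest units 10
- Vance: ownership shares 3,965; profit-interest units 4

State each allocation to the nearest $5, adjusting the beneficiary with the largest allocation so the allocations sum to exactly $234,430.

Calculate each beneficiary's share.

Marchetti: $45,215 · Halvorsen: $63,270 · Vance: $125,945

Totals — ownership shares 5,722, profit-interest units 23.
Composite weights (70% ownership shares + 30% profit-interest units): Marchetti 0.1929; Halvorsen 0.2699; Vance 0.5372.
Proportional shares: Marchetti 45,214.96; Halvorsen 63,271.84; Vance 125,943.20.
Rounded to nearest $5: Marchetti $45,215; Halvorsen $63,270; Vance $125,945. Sum = $234,430.
Rounded total matches; no reconciliation needed.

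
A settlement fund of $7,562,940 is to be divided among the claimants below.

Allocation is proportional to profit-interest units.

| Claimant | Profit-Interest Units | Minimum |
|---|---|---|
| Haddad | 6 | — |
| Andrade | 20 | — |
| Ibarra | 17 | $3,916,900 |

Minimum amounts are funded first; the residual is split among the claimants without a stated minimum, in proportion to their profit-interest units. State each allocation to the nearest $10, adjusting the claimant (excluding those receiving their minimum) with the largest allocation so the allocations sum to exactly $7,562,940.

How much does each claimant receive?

Fund the minimums — Ibarra $3,916,900. Balance $3,646,040.
Balance split over remaining profit-interest units 26: Haddad 841,393.85 → $841,390; Andrade 2,804,646.15 → $2,804,650.

Haddad: $841,390 · Andrade: $2,804,650 · Ibarra: $3,916,900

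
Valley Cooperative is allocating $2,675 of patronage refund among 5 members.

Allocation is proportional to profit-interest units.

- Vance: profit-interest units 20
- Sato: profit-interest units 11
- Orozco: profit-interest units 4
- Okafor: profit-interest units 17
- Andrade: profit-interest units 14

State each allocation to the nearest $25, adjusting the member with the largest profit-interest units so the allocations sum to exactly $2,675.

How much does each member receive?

Sum of profit-interest units: 20 + 11 + 4 + 17 + 14 = 66.
Raw shares: Vance 810.61; Sato 445.83; Orozco 162.12; Okafor 689.02; Andrade 567.42.
At nearest $25: Vance $800; Sato $450; Orozco $150; Okafor $700; Andrade $575. Sum = $2,675.
Rounded total matches; no reconciliation needed.

Vance: $800; Sato: $450; Orozco: $150; Okafor: $700; Andrade: $575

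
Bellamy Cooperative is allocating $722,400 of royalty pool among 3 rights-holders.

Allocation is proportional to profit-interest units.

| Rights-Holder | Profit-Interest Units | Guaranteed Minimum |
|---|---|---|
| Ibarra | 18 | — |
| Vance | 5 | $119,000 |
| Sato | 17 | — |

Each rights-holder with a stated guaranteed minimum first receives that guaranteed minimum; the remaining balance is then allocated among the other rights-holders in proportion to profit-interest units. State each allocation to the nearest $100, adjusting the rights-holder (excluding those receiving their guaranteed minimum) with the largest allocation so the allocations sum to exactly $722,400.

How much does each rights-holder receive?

Ibarra: $310,300 · Vance: $119,000 · Sato: $293,100

Fund the minimums — Vance $119,000. Remaining pool $603,400.
Remaining pool split over remaining profit-interest units 35: Ibarra 310,320.00 → $310,300; Sato 293,080.00 → $293,100.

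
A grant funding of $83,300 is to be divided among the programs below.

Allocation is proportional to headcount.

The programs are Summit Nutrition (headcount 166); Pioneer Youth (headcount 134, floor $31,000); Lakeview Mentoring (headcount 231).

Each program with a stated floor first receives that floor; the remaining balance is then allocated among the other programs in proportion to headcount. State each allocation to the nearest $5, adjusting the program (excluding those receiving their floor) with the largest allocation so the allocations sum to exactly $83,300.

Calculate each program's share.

Summit Nutrition: $21,870; Pioneer Youth: $31,000; Lakeview Mentoring: $30,430

Minimums first: Pioneer Youth $31,000. Remaining pool $52,300.
Remaining pool split over remaining headcount 397: Summit Nutrition 21,868.51 → $21,870; Lakeview Mentoring 30,431.49 → $30,430.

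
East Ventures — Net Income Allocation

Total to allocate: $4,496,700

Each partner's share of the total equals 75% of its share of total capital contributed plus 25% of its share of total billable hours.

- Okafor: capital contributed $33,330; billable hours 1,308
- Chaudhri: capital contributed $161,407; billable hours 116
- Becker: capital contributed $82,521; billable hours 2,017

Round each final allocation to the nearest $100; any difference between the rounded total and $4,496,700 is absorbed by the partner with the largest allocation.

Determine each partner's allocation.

Okafor: $832,700 · Chaudhri: $2,001,300 · Becker: $1,662,700

Capital contributed total 277,258; billable hours total 3,441.
Composite weights (75% capital contributed + 25% billable hours): Okafor 0.1852; Chaudhri 0.4450; Becker 0.3698.
Raw shares: Okafor 832,744.87; Chaudhri 2,001,227.91; Becker 1,662,727.22.
Rounded to nearest $100: Okafor $832,700; Chaudhri $2,001,200; Becker $1,662,700. Sum = $4,496,600.
Difference $4,496,700 − $4,496,600 = +$100 applied to largest allocation (Chaudhri): Chaudhri becomes $2,001,300.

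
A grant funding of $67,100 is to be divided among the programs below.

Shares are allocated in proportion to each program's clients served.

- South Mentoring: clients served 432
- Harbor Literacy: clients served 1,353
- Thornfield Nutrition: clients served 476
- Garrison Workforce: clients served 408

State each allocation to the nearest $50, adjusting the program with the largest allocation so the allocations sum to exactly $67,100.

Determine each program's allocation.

Total clients served = 2,669.
Raw shares: South Mentoring 432/2,669 × $67,100 = 10,860.70; Harbor Literacy 1,353/2,669 × $67,100 = 34,015.10; Thornfield Nutrition 476/2,669 × $67,100 = 11,966.88; Garrison Workforce 408/2,669 × $67,100 = 10,257.32.
Rounded to nearest $50: South Mentoring $10,850; Harbor Literacy $34,000; Thornfield Nutrition $11,950; Garrison Workforce $10,250. Sum = $67,050.
Difference $67,100 − $67,050 = +$50 applied to largest allocation (Harbor Literacy): Harbor Literacy becomes $34,050.

South Mentoring: $10,850; Harbor Literacy: $34,050; Thornfield Nutrition: $11,950; Garrison Workforce: $10,250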